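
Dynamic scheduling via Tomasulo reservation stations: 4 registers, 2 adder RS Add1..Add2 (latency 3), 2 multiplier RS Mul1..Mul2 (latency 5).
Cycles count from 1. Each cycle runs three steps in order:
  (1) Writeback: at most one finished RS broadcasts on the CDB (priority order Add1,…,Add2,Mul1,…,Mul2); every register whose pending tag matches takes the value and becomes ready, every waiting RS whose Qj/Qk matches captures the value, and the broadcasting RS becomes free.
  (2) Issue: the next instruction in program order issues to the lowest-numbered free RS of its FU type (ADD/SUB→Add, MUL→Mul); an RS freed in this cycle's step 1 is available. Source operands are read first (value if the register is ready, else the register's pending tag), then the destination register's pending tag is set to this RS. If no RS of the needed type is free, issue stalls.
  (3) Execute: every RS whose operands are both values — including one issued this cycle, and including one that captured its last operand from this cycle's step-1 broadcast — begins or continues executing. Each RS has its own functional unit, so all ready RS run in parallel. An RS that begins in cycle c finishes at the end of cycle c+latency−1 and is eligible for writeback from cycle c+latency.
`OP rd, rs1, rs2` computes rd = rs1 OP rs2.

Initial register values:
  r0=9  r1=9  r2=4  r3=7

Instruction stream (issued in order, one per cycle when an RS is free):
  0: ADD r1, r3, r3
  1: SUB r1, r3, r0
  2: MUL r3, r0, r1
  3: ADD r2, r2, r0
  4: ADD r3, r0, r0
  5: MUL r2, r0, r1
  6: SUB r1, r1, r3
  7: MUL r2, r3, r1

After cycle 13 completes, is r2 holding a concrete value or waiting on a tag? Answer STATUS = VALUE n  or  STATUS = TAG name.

STATUS = TAG Mul1

cycle 1: issue ADD r1<-Add1 // r0:9,r1:Add1,r2:4,r3:7
cycle 2: issue SUB r1<-Add2 // r0:9,r1:Add2,r2:4,r3:7
cycle 3: issue MUL r3<-Mul1 // r0:9,r1:Add2,r2:4,r3:Mul1
cycle 4: CDB Add1=14; issue ADD r2<-Add1 // r0:9,r1:Add2,r2:Add1,r3:Mul1
cycle 5: CDB Add2=-2; issue ADD r3<-Add2 // r0:9,r1:-2,r2:Add1,r3:Add2
cycle 6: issue MUL r2<-Mul2 // r0:9,r1:-2,r2:Mul2,r3:Add2
cycle 7: CDB Add1=13; issue SUB r1<-Add1 // r0:9,r1:Add1,r2:Mul2,r3:Add2
cycle 8: CDB Add2=18; stall // r0:9,r1:Add1,r2:Mul2,r3:18
cycle 9: stall // r0:9,r1:Add1,r2:Mul2,r3:18
cycle 10: CDB Mul1=-18; issue MUL r2<-Mul1 // r0:9,r1:Add1,r2:Mul1,r3:18
cycle 11: CDB Add1=-20 // r0:9,r1:-20,r2:Mul1,r3:18
cycle 12: CDB Mul2=-18 // r0:9,r1:-20,r2:Mul1,r3:18
cycle 13: - // r0:9,r1:-20,r2:Mul1,r3:18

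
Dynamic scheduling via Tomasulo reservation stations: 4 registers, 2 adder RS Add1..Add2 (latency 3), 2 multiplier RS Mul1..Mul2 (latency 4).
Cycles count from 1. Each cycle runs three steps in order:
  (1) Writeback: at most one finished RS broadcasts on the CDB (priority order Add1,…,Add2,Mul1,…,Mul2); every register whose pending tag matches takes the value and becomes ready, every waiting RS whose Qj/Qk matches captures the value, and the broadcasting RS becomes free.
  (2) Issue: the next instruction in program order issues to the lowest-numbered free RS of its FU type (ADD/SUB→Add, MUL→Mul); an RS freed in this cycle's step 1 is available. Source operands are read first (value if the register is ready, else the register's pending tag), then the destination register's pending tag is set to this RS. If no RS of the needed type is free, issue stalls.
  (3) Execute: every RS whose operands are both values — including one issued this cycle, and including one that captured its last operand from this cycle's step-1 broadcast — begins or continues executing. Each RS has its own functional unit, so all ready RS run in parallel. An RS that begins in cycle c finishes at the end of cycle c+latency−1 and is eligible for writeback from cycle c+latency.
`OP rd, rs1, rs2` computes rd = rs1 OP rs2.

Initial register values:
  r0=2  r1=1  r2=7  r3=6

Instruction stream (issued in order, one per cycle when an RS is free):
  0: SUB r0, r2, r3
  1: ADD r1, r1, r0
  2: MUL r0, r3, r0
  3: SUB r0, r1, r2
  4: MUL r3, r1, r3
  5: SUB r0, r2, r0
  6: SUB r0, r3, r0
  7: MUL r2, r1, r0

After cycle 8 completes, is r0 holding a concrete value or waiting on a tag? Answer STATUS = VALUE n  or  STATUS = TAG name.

STATUS = TAG Add2

  c1: issue SUB r0<-Add1  regs: r0:Add1,r1:1,r2:7,r3:6
  c2: issue ADD r1<-Add2  regs: r0:Add1,r1:Add2,r2:7,r3:6
  c3: issue MUL r0<-Mul1  regs: r0:Mul1,r1:Add2,r2:7,r3:6
  c4: CDB Add1=1; issue SUB r0<-Add1  regs: r0:Add1,r1:Add2,r2:7,r3:6
  c5: issue MUL r3<-Mul2  regs: r0:Add1,r1:Add2,r2:7,r3:Mul2
  c6: stall  regs: r0:Add1,r1:Add2,r2:7,r3:Mul2
  c7: CDB Add2=2; issue SUB r0<-Add2  regs: r0:Add2,r1:2,r2:7,r3:Mul2
  c8: CDB Mul1=6; stall  regs: r0:Add2,r1:2,r2:7,r3:Mul2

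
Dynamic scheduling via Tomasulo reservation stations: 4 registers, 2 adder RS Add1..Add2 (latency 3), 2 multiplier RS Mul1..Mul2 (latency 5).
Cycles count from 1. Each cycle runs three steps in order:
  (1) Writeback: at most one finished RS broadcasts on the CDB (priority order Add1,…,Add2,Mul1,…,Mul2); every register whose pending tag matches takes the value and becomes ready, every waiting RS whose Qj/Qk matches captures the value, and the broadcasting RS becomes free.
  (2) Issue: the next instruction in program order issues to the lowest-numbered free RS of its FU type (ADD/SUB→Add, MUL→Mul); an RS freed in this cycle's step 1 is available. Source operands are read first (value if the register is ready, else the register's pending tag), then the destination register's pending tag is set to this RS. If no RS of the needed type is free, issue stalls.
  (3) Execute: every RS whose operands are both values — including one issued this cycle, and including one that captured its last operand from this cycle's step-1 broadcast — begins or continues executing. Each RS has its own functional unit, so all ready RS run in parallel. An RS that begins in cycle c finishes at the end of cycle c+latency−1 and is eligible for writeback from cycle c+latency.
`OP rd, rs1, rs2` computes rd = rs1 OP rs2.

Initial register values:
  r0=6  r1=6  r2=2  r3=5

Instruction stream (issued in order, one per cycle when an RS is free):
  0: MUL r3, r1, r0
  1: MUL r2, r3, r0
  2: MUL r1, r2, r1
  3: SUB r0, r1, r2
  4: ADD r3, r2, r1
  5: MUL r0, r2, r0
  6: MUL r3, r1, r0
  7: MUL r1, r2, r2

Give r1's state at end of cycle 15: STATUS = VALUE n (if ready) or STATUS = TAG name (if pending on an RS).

  c1: issue MUL r3<-Mul1  regs: r0:6,r1:6,r2:2,r3:Mul1
  c2: issue MUL r2<-Mul2  regs: r0:6,r1:6,r2:Mul2,r3:Mul1
  c3: stall  regs: r0:6,r1:6,r2:Mul2,r3:Mul1
  c4: stall  regs: r0:6,r1:6,r2:Mul2,r3:Mul1
  c5: stall  regs: r0:6,r1:6,r2:Mul2,r3:Mul1
  c6: CDB Mul1=36; issue MUL r1<-Mul1  regs: r0:6,r1:Mul1,r2:Mul2,r3:36
  c7: issue SUB r0<-Add1  regs: r0:Add1,r1:Mul1,r2:Mul2,r3:36
  c8: issue ADD r3<-Add2  regs: r0:Add1,r1:Mul1,r2:Mul2,r3:Add2
  c9: stall  regs: r0:Add1,r1:Mul1,r2:Mul2,r3:Add2
  c10: stall  regs: r0:Add1,r1:Mul1,r2:Mul2,r3:Add2
  c11: CDB Mul2=216; issue MUL r0<-Mul2  regs: r0:Mul2,r1:Mul1,r2:216,r3:Add2
  c12: stall  regs: r0:Mul2,r1:Mul1,r2:216,r3:Add2
  c13: stall  regs: r0:Mul2,r1:Mul1,r2:216,r3:Add2
  c14: stall  regs: r0:Mul2,r1:Mul1,r2:216,r3:Add2
  c15: stall  regs: r0:Mul2,r1:Mul1,r2:216,r3:Add2

STATUS = TAG Mul1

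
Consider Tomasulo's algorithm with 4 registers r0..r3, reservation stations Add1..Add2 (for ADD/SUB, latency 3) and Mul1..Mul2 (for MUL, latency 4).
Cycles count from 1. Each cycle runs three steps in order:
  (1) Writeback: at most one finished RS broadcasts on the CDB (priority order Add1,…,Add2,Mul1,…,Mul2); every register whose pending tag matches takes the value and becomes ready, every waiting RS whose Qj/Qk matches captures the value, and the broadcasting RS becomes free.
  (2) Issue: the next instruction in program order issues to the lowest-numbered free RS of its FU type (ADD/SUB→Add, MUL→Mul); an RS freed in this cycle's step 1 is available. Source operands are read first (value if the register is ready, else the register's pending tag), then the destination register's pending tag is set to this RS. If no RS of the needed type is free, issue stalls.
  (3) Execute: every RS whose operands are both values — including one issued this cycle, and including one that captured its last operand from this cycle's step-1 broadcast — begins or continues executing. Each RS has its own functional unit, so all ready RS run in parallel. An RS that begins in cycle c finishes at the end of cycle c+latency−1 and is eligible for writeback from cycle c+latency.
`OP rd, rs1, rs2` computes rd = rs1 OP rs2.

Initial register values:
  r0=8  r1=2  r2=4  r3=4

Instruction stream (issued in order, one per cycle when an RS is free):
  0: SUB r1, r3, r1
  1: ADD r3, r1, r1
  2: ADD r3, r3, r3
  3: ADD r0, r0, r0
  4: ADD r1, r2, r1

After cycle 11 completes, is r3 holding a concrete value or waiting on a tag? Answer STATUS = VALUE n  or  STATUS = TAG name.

STATUS = VALUE 8

c1: issue SUB r1<-Add1 | r0:8,r1:Add1,r2:4,r3:4
c2: issue ADD r3<-Add2 | r0:8,r1:Add1,r2:4,r3:Add2
c3: stall | r0:8,r1:Add1,r2:4,r3:Add2
c4: CDB Add1=2; issue ADD r3<-Add1 | r0:8,r1:2,r2:4,r3:Add1
c5: stall | r0:8,r1:2,r2:4,r3:Add1
c6: stall | r0:8,r1:2,r2:4,r3:Add1
c7: CDB Add2=4; issue ADD r0<-Add2 | r0:Add2,r1:2,r2:4,r3:Add1
c8: stall | r0:Add2,r1:2,r2:4,r3:Add1
c9: stall | r0:Add2,r1:2,r2:4,r3:Add1
c10: CDB Add1=8; issue ADD r1<-Add1 | r0:Add2,r1:Add1,r2:4,r3:8
c11: CDB Add2=16 | r0:16,r1:Add1,r2:4,r3:8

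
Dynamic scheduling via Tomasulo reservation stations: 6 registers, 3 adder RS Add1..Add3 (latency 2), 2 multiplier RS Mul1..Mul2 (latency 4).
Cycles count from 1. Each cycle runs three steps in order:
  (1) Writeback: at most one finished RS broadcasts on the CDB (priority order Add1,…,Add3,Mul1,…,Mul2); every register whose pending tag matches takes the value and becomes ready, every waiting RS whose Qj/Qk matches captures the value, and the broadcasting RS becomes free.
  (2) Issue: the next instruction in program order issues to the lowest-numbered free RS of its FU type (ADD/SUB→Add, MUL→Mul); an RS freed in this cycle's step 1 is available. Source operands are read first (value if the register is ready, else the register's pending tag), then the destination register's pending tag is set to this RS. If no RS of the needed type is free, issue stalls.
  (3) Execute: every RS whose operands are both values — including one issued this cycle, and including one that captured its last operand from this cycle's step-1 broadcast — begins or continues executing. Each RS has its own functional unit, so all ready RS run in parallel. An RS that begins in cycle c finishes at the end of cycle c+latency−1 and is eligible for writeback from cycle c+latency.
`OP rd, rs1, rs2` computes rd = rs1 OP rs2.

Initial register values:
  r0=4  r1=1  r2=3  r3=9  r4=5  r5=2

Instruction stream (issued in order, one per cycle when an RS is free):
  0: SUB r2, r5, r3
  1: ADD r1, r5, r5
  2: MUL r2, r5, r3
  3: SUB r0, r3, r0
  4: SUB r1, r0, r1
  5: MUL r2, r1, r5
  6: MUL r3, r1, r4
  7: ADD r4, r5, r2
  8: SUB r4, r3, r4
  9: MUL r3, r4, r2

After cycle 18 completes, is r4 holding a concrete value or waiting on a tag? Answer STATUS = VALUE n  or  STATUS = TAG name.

c1: issue SUB r2<-Add1 | r0:4,r1:1,r2:Add1,r3:9,r4:5,r5:2
c2: issue ADD r1<-Add2 | r0:4,r1:Add2,r2:Add1,r3:9,r4:5,r5:2
c3: CDB Add1=-7; issue MUL r2<-Mul1 | r0:4,r1:Add2,r2:Mul1,r3:9,r4:5,r5:2
c4: CDB Add2=4; issue SUB r0<-Add1 | r0:Add1,r1:4,r2:Mul1,r3:9,r4:5,r5:2
c5: issue SUB r1<-Add2 | r0:Add1,r1:Add2,r2:Mul1,r3:9,r4:5,r5:2
c6: CDB Add1=5; issue MUL r2<-Mul2 | r0:5,r1:Add2,r2:Mul2,r3:9,r4:5,r5:2
c7: CDB Mul1=18; issue MUL r3<-Mul1 | r0:5,r1:Add2,r2:Mul2,r3:Mul1,r4:5,r5:2
c8: CDB Add2=1; issue ADD r4<-Add1 | r0:5,r1:1,r2:Mul2,r3:Mul1,r4:Add1,r5:2
c9: issue SUB r4<-Add2 | r0:5,r1:1,r2:Mul2,r3:Mul1,r4:Add2,r5:2
c10: stall | r0:5,r1:1,r2:Mul2,r3:Mul1,r4:Add2,r5:2
c11: stall | r0:5,r1:1,r2:Mul2,r3:Mul1,r4:Add2,r5:2
c12: CDB Mul1=5; issue MUL r3<-Mul1 | r0:5,r1:1,r2:Mul2,r3:Mul1,r4:Add2,r5:2
c13: CDB Mul2=2 | r0:5,r1:1,r2:2,r3:Mul1,r4:Add2,r5:2
c14: - | r0:5,r1:1,r2:2,r3:Mul1,r4:Add2,r5:2
c15: CDB Add1=4 | r0:5,r1:1,r2:2,r3:Mul1,r4:Add2,r5:2
c16: - | r0:5,r1:1,r2:2,r3:Mul1,r4:Add2,r5:2
c17: CDB Add2=1 | r0:5,r1:1,r2:2,r3:Mul1,r4:1,r5:2
c18: - | r0:5,r1:1,r2:2,r3:Mul1,r4:1,r5:2

STATUS = VALUE 1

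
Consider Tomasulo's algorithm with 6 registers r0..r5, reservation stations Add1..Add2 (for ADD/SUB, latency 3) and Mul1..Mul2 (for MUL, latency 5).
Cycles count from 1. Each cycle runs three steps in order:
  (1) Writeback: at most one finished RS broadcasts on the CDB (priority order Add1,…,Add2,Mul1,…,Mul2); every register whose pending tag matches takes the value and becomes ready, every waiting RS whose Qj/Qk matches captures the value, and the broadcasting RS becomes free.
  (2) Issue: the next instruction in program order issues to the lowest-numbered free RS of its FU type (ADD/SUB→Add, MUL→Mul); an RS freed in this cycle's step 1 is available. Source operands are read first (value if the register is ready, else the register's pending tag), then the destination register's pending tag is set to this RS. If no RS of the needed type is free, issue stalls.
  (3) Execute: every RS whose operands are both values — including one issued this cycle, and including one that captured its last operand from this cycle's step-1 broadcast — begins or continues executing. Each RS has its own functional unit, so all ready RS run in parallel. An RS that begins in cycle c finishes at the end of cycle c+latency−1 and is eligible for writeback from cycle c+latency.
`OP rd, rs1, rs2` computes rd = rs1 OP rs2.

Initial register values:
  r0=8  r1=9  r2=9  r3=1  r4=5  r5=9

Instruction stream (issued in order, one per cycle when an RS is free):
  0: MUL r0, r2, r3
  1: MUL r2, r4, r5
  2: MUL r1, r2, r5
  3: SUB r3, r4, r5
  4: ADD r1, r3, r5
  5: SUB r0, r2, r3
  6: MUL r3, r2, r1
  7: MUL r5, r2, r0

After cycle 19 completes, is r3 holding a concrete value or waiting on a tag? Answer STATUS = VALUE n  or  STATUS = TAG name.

STATUS = VALUE 225

c1: issue MUL r0<-Mul1 | r0:Mul1,r1:9,r2:9,r3:1,r4:5,r5:9
c2: issue MUL r2<-Mul2 | r0:Mul1,r1:9,r2:Mul2,r3:1,r4:5,r5:9
c3: stall | r0:Mul1,r1:9,r2:Mul2,r3:1,r4:5,r5:9
c4: stall | r0:Mul1,r1:9,r2:Mul2,r3:1,r4:5,r5:9
c5: stall | r0:Mul1,r1:9,r2:Mul2,r3:1,r4:5,r5:9
c6: CDB Mul1=9; issue MUL r1<-Mul1 | r0:9,r1:Mul1,r2:Mul2,r3:1,r4:5,r5:9
c7: CDB Mul2=45; issue SUB r3<-Add1 | r0:9,r1:Mul1,r2:45,r3:Add1,r4:5,r5:9
c8: issue ADD r1<-Add2 | r0:9,r1:Add2,r2:45,r3:Add1,r4:5,r5:9
c9: stall | r0:9,r1:Add2,r2:45,r3:Add1,r4:5,r5:9
c10: CDB Add1=-4; issue SUB r0<-Add1 | r0:Add1,r1:Add2,r2:45,r3:-4,r4:5,r5:9
c11: issue MUL r3<-Mul2 | r0:Add1,r1:Add2,r2:45,r3:Mul2,r4:5,r5:9
c12: CDB Mul1=405; issue MUL r5<-Mul1 | r0:Add1,r1:Add2,r2:45,r3:Mul2,r4:5,r5:Mul1
c13: CDB Add1=49 | r0:49,r1:Add2,r2:45,r3:Mul2,r4:5,r5:Mul1
c14: CDB Add2=5 | r0:49,r1:5,r2:45,r3:Mul2,r4:5,r5:Mul1
c15: - | r0:49,r1:5,r2:45,r3:Mul2,r4:5,r5:Mul1
c16: - | r0:49,r1:5,r2:45,r3:Mul2,r4:5,r5:Mul1
c17: - | r0:49,r1:5,r2:45,r3:Mul2,r4:5,r5:Mul1
c18: CDB Mul1=2205 | r0:49,r1:5,r2:45,r3:Mul2,r4:5,r5:2205
c19: CDB Mul2=225 | r0:49,r1:5,r2:45,r3:225,r4:5,r5:2205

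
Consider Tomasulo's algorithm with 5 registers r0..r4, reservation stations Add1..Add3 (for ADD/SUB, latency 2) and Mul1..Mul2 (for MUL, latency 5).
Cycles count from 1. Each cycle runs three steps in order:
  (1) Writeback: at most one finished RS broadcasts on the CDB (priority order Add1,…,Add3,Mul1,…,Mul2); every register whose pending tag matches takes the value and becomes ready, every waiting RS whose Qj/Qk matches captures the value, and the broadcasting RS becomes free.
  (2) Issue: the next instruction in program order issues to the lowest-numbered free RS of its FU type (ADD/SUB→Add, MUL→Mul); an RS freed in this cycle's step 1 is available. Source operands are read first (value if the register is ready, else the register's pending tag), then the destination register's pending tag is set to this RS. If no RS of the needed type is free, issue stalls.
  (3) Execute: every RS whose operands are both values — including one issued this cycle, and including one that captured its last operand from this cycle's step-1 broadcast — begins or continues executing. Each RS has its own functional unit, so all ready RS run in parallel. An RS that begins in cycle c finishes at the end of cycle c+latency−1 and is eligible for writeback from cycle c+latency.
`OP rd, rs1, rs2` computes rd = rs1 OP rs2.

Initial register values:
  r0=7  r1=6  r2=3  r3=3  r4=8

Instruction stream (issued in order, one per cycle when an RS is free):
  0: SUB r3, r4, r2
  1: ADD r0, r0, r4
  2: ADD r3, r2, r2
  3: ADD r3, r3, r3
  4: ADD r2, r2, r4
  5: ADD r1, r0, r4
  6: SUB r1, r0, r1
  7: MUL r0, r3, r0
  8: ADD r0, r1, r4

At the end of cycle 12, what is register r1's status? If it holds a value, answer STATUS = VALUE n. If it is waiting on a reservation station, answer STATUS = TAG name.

STATUS = VALUE -8

  c1: issue SUB r3<-Add1  regs: r0:7,r1:6,r2:3,r3:Add1,r4:8
  c2: issue ADD r0<-Add2  regs: r0:Add2,r1:6,r2:3,r3:Add1,r4:8
  c3: CDB Add1=5; issue ADD r3<-Add1  regs: r0:Add2,r1:6,r2:3,r3:Add1,r4:8
  c4: CDB Add2=15; issue ADD r3<-Add2  regs: r0:15,r1:6,r2:3,r3:Add2,r4:8
  c5: CDB Add1=6; issue ADD r2<-Add1  regs: r0:15,r1:6,r2:Add1,r3:Add2,r4:8
  c6: issue ADD r1<-Add3  regs: r0:15,r1:Add3,r2:Add1,r3:Add2,r4:8
  c7: CDB Add1=11; issue SUB r1<-Add1  regs: r0:15,r1:Add1,r2:11,r3:Add2,r4:8
  c8: CDB Add2=12; issue MUL r0<-Mul1  regs: r0:Mul1,r1:Add1,r2:11,r3:12,r4:8
  c9: CDB Add3=23; issue ADD r0<-Add2  regs: r0:Add2,r1:Add1,r2:11,r3:12,r4:8
  c10: -  regs: r0:Add2,r1:Add1,r2:11,r3:12,r4:8
  c11: CDB Add1=-8  regs: r0:Add2,r1:-8,r2:11,r3:12,r4:8
  c12: -  regs: r0:Add2,r1:-8,r2:11,r3:12,r4:8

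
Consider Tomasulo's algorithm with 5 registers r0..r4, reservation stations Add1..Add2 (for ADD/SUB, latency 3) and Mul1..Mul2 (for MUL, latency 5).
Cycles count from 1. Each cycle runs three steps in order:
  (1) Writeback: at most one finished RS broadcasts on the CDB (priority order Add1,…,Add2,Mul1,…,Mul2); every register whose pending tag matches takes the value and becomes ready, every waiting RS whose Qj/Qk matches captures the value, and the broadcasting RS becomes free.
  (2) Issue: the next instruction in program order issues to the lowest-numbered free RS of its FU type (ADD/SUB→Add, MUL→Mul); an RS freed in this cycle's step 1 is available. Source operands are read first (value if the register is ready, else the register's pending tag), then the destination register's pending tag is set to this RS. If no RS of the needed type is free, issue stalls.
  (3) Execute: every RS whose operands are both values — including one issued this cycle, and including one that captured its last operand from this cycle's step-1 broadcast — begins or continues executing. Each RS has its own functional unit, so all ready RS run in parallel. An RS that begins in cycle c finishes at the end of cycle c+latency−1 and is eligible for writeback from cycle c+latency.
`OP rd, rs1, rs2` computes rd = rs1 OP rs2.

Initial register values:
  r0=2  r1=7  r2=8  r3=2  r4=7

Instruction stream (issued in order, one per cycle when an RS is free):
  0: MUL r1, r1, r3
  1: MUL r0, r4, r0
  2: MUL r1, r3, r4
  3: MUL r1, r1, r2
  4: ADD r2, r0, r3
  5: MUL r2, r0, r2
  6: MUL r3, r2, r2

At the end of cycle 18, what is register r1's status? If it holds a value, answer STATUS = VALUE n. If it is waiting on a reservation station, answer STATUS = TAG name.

STATUS = VALUE 112

  c1: issue MUL r1<-Mul1  regs: r0:2,r1:Mul1,r2:8,r3:2,r4:7
  c2: issue MUL r0<-Mul2  regs: r0:Mul2,r1:Mul1,r2:8,r3:2,r4:7
  c3: stall  regs: r0:Mul2,r1:Mul1,r2:8,r3:2,r4:7
  c4: stall  regs: r0:Mul2,r1:Mul1,r2:8,r3:2,r4:7
  c5: stall  regs: r0:Mul2,r1:Mul1,r2:8,r3:2,r4:7
  c6: CDB Mul1=14; issue MUL r1<-Mul1  regs: r0:Mul2,r1:Mul1,r2:8,r3:2,r4:7
  c7: CDB Mul2=14; issue MUL r1<-Mul2  regs: r0:14,r1:Mul2,r2:8,r3:2,r4:7
  c8: issue ADD r2<-Add1  regs: r0:14,r1:Mul2,r2:Add1,r3:2,r4:7
  c9: stall  regs: r0:14,r1:Mul2,r2:Add1,r3:2,r4:7
  c10: stall  regs: r0:14,r1:Mul2,r2:Add1,r3:2,r4:7
  c11: CDB Add1=16; stall  regs: r0:14,r1:Mul2,r2:16,r3:2,r4:7
  c12: CDB Mul1=14; issue MUL r2<-Mul1  regs: r0:14,r1:Mul2,r2:Mul1,r3:2,r4:7
  c13: stall  regs: r0:14,r1:Mul2,r2:Mul1,r3:2,r4:7
  c14: stall  regs: r0:14,r1:Mul2,r2:Mul1,r3:2,r4:7
  c15: stall  regs: r0:14,r1:Mul2,r2:Mul1,r3:2,r4:7
  c16: stall  regs: r0:14,r1:Mul2,r2:Mul1,r3:2,r4:7
  c17: CDB Mul1=224; issue MUL r3<-Mul1  regs: r0:14,r1:Mul2,r2:224,r3:Mul1,r4:7
  c18: CDB Mul2=112  regs: r0:14,r1:112,r2:224,r3:Mul1,r4:7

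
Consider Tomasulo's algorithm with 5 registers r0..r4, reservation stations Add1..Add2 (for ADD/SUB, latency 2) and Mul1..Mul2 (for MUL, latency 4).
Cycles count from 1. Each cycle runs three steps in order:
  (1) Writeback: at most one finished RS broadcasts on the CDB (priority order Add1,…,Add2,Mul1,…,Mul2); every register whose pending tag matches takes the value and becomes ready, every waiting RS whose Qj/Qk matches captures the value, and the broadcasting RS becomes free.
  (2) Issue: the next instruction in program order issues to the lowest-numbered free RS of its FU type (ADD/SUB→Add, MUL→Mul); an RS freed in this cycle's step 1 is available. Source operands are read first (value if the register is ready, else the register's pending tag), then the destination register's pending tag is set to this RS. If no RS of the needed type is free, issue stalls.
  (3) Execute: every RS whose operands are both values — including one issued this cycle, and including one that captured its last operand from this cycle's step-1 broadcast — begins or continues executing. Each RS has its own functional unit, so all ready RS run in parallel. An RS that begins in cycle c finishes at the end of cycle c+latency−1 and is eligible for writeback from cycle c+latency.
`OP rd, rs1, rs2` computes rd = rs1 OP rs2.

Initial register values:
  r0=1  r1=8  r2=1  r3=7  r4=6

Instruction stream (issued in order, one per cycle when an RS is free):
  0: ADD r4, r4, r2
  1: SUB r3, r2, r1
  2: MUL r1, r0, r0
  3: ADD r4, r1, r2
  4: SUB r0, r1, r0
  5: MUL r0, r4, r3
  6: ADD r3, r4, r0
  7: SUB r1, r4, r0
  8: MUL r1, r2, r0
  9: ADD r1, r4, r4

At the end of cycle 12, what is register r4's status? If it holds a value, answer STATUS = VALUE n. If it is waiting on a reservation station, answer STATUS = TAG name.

cycle 1: issue ADD r4<-Add1 // r0:1,r1:8,r2:1,r3:7,r4:Add1
cycle 2: issue SUB r3<-Add2 // r0:1,r1:8,r2:1,r3:Add2,r4:Add1
cycle 3: CDB Add1=7; issue MUL r1<-Mul1 // r0:1,r1:Mul1,r2:1,r3:Add2,r4:7
cycle 4: CDB Add2=-7; issue ADD r4<-Add1 // r0:1,r1:Mul1,r2:1,r3:-7,r4:Add1
cycle 5: issue SUB r0<-Add2 // r0:Add2,r1:Mul1,r2:1,r3:-7,r4:Add1
cycle 6: issue MUL r0<-Mul2 // r0:Mul2,r1:Mul1,r2:1,r3:-7,r4:Add1
cycle 7: CDB Mul1=1; stall // r0:Mul2,r1:1,r2:1,r3:-7,r4:Add1
cycle 8: stall // r0:Mul2,r1:1,r2:1,r3:-7,r4:Add1
cycle 9: CDB Add1=2; issue ADD r3<-Add1 // r0:Mul2,r1:1,r2:1,r3:Add1,r4:2
cycle 10: CDB Add2=0; issue SUB r1<-Add2 // r0:Mul2,r1:Add2,r2:1,r3:Add1,r4:2
cycle 11: issue MUL r1<-Mul1 // r0:Mul2,r1:Mul1,r2:1,r3:Add1,r4:2
cycle 12: stall // r0:Mul2,r1:Mul1,r2:1,r3:Add1,r4:2

STATUS = VALUE 2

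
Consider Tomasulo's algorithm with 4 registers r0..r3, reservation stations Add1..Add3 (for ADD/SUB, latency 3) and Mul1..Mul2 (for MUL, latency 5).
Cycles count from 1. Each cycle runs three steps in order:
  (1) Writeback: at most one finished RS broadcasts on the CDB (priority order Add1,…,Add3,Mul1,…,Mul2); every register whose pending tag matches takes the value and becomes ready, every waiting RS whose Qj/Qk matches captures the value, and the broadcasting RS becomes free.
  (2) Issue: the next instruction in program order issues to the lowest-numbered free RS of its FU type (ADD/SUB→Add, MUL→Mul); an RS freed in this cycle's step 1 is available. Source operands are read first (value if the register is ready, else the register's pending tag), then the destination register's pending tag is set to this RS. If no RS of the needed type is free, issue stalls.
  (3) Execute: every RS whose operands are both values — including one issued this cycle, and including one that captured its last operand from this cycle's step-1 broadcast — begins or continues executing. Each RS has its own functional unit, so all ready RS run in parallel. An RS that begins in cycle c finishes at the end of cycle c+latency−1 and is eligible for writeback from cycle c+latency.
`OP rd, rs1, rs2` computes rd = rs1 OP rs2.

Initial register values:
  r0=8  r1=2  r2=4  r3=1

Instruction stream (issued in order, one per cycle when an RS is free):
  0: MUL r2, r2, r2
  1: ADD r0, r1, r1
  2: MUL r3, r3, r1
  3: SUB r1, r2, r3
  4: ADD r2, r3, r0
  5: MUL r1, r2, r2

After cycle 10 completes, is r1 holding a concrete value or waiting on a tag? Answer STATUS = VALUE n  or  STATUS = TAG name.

cycle 1: issue MUL r2<-Mul1 // r0:8,r1:2,r2:Mul1,r3:1
cycle 2: issue ADD r0<-Add1 // r0:Add1,r1:2,r2:Mul1,r3:1
cycle 3: issue MUL r3<-Mul2 // r0:Add1,r1:2,r2:Mul1,r3:Mul2
cycle 4: issue SUB r1<-Add2 // r0:Add1,r1:Add2,r2:Mul1,r3:Mul2
cycle 5: CDB Add1=4; issue ADD r2<-Add1 // r0:4,r1:Add2,r2:Add1,r3:Mul2
cycle 6: CDB Mul1=16; issue MUL r1<-Mul1 // r0:4,r1:Mul1,r2:Add1,r3:Mul2
cycle 7: - // r0:4,r1:Mul1,r2:Add1,r3:Mul2
cycle 8: CDB Mul2=2 // r0:4,r1:Mul1,r2:Add1,r3:2
cycle 9: - // r0:4,r1:Mul1,r2:Add1,r3:2
cycle 10: - // r0:4,r1:Mul1,r2:Add1,r3:2

STATUS = TAG Mul1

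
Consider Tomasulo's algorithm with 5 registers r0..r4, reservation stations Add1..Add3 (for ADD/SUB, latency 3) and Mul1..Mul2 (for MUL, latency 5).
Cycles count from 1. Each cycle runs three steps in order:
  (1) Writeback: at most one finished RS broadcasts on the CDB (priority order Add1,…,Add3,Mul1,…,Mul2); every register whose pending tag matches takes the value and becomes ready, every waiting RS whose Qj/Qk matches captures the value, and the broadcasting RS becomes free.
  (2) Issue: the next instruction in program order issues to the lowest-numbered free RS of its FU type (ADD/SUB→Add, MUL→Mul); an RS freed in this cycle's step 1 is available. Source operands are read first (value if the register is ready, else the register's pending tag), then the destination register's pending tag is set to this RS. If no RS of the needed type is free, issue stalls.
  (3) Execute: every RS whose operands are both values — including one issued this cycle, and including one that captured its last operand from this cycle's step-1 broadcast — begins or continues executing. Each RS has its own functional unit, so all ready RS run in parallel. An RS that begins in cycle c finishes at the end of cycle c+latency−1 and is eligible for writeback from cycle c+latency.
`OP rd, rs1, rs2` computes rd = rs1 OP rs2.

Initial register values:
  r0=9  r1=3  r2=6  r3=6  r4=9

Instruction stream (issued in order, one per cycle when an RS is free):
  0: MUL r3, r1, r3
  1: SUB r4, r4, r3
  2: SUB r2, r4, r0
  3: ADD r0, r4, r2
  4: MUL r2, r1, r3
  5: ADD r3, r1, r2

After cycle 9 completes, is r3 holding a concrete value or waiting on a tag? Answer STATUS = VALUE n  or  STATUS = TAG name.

STATUS = TAG Add1

  c1: issue MUL r3<-Mul1  regs: r0:9,r1:3,r2:6,r3:Mul1,r4:9
  c2: issue SUB r4<-Add1  regs: r0:9,r1:3,r2:6,r3:Mul1,r4:Add1
  c3: issue SUB r2<-Add2  regs: r0:9,r1:3,r2:Add2,r3:Mul1,r4:Add1
  c4: issue ADD r0<-Add3  regs: r0:Add3,r1:3,r2:Add2,r3:Mul1,r4:Add1
  c5: issue MUL r2<-Mul2  regs: r0:Add3,r1:3,r2:Mul2,r3:Mul1,r4:Add1
  c6: CDB Mul1=18; stall  regs: r0:Add3,r1:3,r2:Mul2,r3:18,r4:Add1
  c7: stall  regs: r0:Add3,r1:3,r2:Mul2,r3:18,r4:Add1
  c8: stall  regs: r0:Add3,r1:3,r2:Mul2,r3:18,r4:Add1
  c9: CDB Add1=-9; issue ADD r3<-Add1  regs: r0:Add3,r1:3,r2:Mul2,r3:Add1,r4:-9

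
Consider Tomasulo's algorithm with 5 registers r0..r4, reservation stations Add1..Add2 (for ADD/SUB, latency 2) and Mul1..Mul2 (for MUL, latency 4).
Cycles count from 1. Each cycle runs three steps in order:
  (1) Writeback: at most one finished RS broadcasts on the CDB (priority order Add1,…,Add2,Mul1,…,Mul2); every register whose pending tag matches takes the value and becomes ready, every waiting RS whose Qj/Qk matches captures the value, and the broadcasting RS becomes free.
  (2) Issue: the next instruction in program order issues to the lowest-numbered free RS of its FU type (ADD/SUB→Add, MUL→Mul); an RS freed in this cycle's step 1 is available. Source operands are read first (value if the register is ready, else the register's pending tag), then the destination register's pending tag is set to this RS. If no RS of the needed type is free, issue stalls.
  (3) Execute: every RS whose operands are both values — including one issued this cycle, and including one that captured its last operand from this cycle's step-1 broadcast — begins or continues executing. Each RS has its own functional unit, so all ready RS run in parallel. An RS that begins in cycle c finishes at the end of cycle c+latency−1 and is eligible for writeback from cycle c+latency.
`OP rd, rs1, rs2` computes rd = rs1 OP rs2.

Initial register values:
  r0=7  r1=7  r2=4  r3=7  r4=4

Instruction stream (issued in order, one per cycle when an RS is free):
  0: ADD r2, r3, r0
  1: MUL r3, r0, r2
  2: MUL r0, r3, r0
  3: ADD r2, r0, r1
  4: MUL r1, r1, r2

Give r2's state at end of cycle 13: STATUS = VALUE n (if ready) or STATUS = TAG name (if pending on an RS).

cycle 1: issue ADD r2<-Add1 // r0:7,r1:7,r2:Add1,r3:7,r4:4
cycle 2: issue MUL r3<-Mul1 // r0:7,r1:7,r2:Add1,r3:Mul1,r4:4
cycle 3: CDB Add1=14; issue MUL r0<-Mul2 // r0:Mul2,r1:7,r2:14,r3:Mul1,r4:4
cycle 4: issue ADD r2<-Add1 // r0:Mul2,r1:7,r2:Add1,r3:Mul1,r4:4
cycle 5: stall // r0:Mul2,r1:7,r2:Add1,r3:Mul1,r4:4
cycle 6: stall // r0:Mul2,r1:7,r2:Add1,r3:Mul1,r4:4
cycle 7: CDB Mul1=98; issue MUL r1<-Mul1 // r0:Mul2,r1:Mul1,r2:Add1,r3:98,r4:4
cycle 8: - // r0:Mul2,r1:Mul1,r2:Add1,r3:98,r4:4
cycle 9: - // r0:Mul2,r1:Mul1,r2:Add1,r3:98,r4:4
cycle 10: - // r0:Mul2,r1:Mul1,r2:Add1,r3:98,r4:4
cycle 11: CDB Mul2=686 // r0:686,r1:Mul1,r2:Add1,r3:98,r4:4
cycle 12: - // r0:686,r1:Mul1,r2:Add1,r3:98,r4:4
cycle 13: CDB Add1=693 // r0:686,r1:Mul1,r2:693,r3:98,r4:4

STATUS = VALUE 693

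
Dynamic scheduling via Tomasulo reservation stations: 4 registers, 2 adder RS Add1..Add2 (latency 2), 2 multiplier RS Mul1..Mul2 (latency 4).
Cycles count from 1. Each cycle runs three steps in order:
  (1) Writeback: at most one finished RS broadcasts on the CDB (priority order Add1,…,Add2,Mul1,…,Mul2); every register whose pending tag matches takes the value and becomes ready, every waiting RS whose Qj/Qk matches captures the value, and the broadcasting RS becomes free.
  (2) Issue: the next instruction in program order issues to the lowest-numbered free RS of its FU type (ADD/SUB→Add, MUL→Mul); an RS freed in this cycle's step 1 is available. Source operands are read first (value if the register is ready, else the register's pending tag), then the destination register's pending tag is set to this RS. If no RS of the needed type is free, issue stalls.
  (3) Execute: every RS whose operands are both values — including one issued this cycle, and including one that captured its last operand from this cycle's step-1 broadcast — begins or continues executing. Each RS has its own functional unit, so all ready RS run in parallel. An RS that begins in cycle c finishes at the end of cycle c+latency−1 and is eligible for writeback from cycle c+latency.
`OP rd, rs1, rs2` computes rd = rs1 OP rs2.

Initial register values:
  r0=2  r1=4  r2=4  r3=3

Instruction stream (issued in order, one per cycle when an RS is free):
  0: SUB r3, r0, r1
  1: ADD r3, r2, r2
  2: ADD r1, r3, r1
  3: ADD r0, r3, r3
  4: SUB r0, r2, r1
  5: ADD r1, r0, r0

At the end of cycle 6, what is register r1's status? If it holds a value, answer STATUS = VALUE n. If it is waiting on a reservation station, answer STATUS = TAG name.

STATUS = VALUE 12

c1: issue SUB r3<-Add1 | r0:2,r1:4,r2:4,r3:Add1
c2: issue ADD r3<-Add2 | r0:2,r1:4,r2:4,r3:Add2
c3: CDB Add1=-2; issue ADD r1<-Add1 | r0:2,r1:Add1,r2:4,r3:Add2
c4: CDB Add2=8; issue ADD r0<-Add2 | r0:Add2,r1:Add1,r2:4,r3:8
c5: stall | r0:Add2,r1:Add1,r2:4,r3:8
c6: CDB Add1=12; issue SUB r0<-Add1 | r0:Add1,r1:12,r2:4,r3:8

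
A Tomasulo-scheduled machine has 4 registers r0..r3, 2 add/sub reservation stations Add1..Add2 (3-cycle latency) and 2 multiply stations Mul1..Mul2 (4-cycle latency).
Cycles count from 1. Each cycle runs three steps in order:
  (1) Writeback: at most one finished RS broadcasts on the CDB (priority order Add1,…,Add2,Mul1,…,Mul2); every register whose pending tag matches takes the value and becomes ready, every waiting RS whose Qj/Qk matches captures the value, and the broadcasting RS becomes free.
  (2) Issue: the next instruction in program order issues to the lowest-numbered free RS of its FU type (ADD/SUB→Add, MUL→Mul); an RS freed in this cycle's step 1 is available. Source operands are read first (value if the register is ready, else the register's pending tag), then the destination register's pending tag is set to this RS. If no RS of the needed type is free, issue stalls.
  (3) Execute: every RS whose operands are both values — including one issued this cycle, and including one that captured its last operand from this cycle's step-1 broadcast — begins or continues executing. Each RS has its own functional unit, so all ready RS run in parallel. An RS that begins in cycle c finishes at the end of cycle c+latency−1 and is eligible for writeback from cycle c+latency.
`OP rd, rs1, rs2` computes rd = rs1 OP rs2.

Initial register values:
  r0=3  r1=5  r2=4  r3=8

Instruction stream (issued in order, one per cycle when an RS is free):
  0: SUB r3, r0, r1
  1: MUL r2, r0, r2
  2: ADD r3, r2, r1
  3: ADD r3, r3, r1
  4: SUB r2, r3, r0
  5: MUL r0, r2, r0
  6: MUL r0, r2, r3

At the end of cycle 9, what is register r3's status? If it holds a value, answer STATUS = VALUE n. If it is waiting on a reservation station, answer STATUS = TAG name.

  c1: issue SUB r3<-Add1  regs: r0:3,r1:5,r2:4,r3:Add1
  c2: issue MUL r2<-Mul1  regs: r0:3,r1:5,r2:Mul1,r3:Add1
  c3: issue ADD r3<-Add2  regs: r0:3,r1:5,r2:Mul1,r3:Add2
  c4: CDB Add1=-2; issue ADD r3<-Add1  regs: r0:3,r1:5,r2:Mul1,r3:Add1
  c5: stall  regs: r0:3,r1:5,r2:Mul1,r3:Add1
  c6: CDB Mul1=12; stall  regs: r0:3,r1:5,r2:12,r3:Add1
  c7: stall  regs: r0:3,r1:5,r2:12,r3:Add1
  c8: stall  regs: r0:3,r1:5,r2:12,r3:Add1
  c9: CDB Add2=17; issue SUB r2<-Add2  regs: r0:3,r1:5,r2:Add2,r3:Add1

STATUS = TAG Add1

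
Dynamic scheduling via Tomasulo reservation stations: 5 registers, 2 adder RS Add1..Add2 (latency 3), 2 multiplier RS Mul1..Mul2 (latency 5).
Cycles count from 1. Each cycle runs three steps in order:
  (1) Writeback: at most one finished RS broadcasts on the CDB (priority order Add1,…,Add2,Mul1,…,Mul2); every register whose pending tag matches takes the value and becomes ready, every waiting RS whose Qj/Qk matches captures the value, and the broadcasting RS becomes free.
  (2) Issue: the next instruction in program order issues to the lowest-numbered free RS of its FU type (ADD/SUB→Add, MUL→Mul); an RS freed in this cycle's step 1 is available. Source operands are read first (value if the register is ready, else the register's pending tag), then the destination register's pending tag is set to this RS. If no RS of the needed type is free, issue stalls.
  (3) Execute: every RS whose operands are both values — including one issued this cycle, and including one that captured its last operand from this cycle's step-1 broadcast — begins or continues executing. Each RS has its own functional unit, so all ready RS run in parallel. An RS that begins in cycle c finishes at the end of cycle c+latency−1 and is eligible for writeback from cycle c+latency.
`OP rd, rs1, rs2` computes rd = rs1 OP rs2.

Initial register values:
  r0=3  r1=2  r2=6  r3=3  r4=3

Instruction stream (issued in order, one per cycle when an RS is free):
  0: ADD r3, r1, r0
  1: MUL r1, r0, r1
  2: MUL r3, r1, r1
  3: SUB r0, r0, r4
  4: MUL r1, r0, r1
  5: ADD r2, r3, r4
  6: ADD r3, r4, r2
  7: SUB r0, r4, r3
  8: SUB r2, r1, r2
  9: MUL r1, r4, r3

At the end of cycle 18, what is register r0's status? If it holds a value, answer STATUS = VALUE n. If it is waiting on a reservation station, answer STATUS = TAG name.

STATUS = TAG Add1

c1: issue ADD r3<-Add1 | r0:3,r1:2,r2:6,r3:Add1,r4:3
c2: issue MUL r1<-Mul1 | r0:3,r1:Mul1,r2:6,r3:Add1,r4:3
c3: issue MUL r3<-Mul2 | r0:3,r1:Mul1,r2:6,r3:Mul2,r4:3
c4: CDB Add1=5; issue SUB r0<-Add1 | r0:Add1,r1:Mul1,r2:6,r3:Mul2,r4:3
c5: stall | r0:Add1,r1:Mul1,r2:6,r3:Mul2,r4:3
c6: stall | r0:Add1,r1:Mul1,r2:6,r3:Mul2,r4:3
c7: CDB Add1=0; stall | r0:0,r1:Mul1,r2:6,r3:Mul2,r4:3
c8: CDB Mul1=6; issue MUL r1<-Mul1 | r0:0,r1:Mul1,r2:6,r3:Mul2,r4:3
c9: issue ADD r2<-Add1 | r0:0,r1:Mul1,r2:Add1,r3:Mul2,r4:3
c10: issue ADD r3<-Add2 | r0:0,r1:Mul1,r2:Add1,r3:Add2,r4:3
c11: stall | r0:0,r1:Mul1,r2:Add1,r3:Add2,r4:3
c12: stall | r0:0,r1:Mul1,r2:Add1,r3:Add2,r4:3
c13: CDB Mul1=0; stall | r0:0,r1:0,r2:Add1,r3:Add2,r4:3
c14: CDB Mul2=36; stall | r0:0,r1:0,r2:Add1,r3:Add2,r4:3
c15: stall | r0:0,r1:0,r2:Add1,r3:Add2,r4:3
c16: stall | r0:0,r1:0,r2:Add1,r3:Add2,r4:3
c17: CDB Add1=39; issue SUB r0<-Add1 | r0:Add1,r1:0,r2:39,r3:Add2,r4:3
c18: stall | r0:Add1,r1:0,r2:39,r3:Add2,r4:3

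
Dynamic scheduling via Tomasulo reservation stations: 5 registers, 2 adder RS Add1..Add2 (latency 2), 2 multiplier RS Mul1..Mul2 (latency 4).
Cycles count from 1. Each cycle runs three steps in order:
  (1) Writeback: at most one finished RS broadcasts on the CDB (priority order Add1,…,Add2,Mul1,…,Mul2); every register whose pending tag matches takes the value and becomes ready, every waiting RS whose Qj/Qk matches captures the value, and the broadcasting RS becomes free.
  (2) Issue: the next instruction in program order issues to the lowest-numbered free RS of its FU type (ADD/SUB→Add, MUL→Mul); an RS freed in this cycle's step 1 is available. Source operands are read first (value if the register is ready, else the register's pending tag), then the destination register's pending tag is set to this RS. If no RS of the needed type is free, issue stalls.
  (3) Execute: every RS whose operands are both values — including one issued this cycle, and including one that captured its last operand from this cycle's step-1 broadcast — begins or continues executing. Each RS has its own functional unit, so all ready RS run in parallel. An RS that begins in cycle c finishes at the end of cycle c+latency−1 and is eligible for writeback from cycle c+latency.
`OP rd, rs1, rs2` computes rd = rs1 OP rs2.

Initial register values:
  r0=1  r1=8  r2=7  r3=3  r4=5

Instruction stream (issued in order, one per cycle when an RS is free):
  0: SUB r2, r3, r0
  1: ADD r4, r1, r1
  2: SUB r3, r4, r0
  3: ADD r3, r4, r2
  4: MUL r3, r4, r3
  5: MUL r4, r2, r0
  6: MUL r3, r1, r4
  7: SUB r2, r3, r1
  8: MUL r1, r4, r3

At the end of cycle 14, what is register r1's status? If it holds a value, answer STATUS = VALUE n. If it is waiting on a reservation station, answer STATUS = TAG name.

c1: issue SUB r2<-Add1 | r0:1,r1:8,r2:Add1,r3:3,r4:5
c2: issue ADD r4<-Add2 | r0:1,r1:8,r2:Add1,r3:3,r4:Add2
c3: CDB Add1=2; issue SUB r3<-Add1 | r0:1,r1:8,r2:2,r3:Add1,r4:Add2
c4: CDB Add2=16; issue ADD r3<-Add2 | r0:1,r1:8,r2:2,r3:Add2,r4:16
c5: issue MUL r3<-Mul1 | r0:1,r1:8,r2:2,r3:Mul1,r4:16
c6: CDB Add1=15; issue MUL r4<-Mul2 | r0:1,r1:8,r2:2,r3:Mul1,r4:Mul2
c7: CDB Add2=18; stall | r0:1,r1:8,r2:2,r3:Mul1,r4:Mul2
c8: stall | r0:1,r1:8,r2:2,r3:Mul1,r4:Mul2
c9: stall | r0:1,r1:8,r2:2,r3:Mul1,r4:Mul2
c10: CDB Mul2=2; issue MUL r3<-Mul2 | r0:1,r1:8,r2:2,r3:Mul2,r4:2
c11: CDB Mul1=288; issue SUB r2<-Add1 | r0:1,r1:8,r2:Add1,r3:Mul2,r4:2
c12: issue MUL r1<-Mul1 | r0:1,r1:Mul1,r2:Add1,r3:Mul2,r4:2
c13: - | r0:1,r1:Mul1,r2:Add1,r3:Mul2,r4:2
c14: CDB Mul2=16 | r0:1,r1:Mul1,r2:Add1,r3:16,r4:2

STATUS = TAG Mul1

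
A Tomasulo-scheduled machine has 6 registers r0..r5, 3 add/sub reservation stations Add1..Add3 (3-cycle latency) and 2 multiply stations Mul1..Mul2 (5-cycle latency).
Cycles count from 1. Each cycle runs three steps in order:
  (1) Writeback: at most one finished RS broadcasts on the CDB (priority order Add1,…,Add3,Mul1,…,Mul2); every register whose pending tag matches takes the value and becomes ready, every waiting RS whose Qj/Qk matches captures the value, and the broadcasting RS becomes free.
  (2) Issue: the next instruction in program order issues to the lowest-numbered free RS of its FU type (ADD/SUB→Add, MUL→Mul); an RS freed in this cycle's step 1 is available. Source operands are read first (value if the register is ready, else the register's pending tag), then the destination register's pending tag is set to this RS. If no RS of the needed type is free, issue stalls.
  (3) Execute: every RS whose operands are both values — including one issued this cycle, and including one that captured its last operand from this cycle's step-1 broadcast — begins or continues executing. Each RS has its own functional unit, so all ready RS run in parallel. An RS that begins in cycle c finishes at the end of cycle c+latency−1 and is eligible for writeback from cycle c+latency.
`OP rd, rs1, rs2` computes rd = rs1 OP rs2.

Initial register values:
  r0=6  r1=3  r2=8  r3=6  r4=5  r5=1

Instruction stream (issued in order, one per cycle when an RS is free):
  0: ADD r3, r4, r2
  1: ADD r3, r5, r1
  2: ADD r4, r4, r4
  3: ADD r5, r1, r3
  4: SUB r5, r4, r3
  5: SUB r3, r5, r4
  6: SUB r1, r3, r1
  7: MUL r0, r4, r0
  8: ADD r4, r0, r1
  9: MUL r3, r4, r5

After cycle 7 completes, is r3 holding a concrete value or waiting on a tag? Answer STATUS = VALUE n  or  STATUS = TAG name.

STATUS = TAG Add3

c1: issue ADD r3<-Add1 | r0:6,r1:3,r2:8,r3:Add1,r4:5,r5:1
c2: issue ADD r3<-Add2 | r0:6,r1:3,r2:8,r3:Add2,r4:5,r5:1
c3: issue ADD r4<-Add3 | r0:6,r1:3,r2:8,r3:Add2,r4:Add3,r5:1
c4: CDB Add1=13; issue ADD r5<-Add1 | r0:6,r1:3,r2:8,r3:Add2,r4:Add3,r5:Add1
c5: CDB Add2=4; issue SUB r5<-Add2 | r0:6,r1:3,r2:8,r3:4,r4:Add3,r5:Add2
c6: CDB Add3=10; issue SUB r3<-Add3 | r0:6,r1:3,r2:8,r3:Add3,r4:10,r5:Add2
c7: stall | r0:6,r1:3,r2:8,r3:Add3,r4:10,r5:Add2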